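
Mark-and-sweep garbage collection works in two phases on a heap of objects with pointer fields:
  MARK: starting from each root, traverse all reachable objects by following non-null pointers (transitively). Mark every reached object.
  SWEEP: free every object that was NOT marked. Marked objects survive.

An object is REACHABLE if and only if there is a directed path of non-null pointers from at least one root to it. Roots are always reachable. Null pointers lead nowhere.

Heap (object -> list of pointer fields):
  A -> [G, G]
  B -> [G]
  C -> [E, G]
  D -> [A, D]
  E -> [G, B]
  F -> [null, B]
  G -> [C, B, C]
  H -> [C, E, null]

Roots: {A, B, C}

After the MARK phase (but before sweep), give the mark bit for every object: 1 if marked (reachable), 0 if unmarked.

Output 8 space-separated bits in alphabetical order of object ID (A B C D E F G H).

Roots: A B C
Mark A: refs=G G, marked=A
Mark B: refs=G, marked=A B
Mark C: refs=E G, marked=A B C
Mark G: refs=C B C, marked=A B C G
Mark E: refs=G B, marked=A B C E G
Unmarked (collected): D F H

Answer: 1 1 1 0 1 0 1 0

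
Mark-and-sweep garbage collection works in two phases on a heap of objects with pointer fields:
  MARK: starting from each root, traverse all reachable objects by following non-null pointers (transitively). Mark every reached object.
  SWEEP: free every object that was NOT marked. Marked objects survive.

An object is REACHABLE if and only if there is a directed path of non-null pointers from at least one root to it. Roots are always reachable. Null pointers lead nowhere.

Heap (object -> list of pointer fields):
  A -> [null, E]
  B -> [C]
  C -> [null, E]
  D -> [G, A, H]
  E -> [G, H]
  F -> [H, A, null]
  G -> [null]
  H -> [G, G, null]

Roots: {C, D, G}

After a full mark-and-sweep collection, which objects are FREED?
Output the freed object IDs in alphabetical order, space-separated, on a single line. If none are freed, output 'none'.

Answer: B F

Derivation:
Roots: C D G
Mark C: refs=null E, marked=C
Mark D: refs=G A H, marked=C D
Mark G: refs=null, marked=C D G
Mark E: refs=G H, marked=C D E G
Mark A: refs=null E, marked=A C D E G
Mark H: refs=G G null, marked=A C D E G H
Unmarked (collected): B F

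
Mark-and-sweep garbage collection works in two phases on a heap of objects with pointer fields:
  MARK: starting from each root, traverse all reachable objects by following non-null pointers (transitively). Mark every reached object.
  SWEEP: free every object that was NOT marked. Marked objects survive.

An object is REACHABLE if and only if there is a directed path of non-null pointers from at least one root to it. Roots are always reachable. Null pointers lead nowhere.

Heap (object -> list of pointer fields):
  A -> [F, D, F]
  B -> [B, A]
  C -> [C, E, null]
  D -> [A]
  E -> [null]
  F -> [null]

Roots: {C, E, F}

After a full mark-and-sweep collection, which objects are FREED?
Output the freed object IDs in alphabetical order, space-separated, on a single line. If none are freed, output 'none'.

Roots: C E F
Mark C: refs=C E null, marked=C
Mark E: refs=null, marked=C E
Mark F: refs=null, marked=C E F
Unmarked (collected): A B D

Answer: A B D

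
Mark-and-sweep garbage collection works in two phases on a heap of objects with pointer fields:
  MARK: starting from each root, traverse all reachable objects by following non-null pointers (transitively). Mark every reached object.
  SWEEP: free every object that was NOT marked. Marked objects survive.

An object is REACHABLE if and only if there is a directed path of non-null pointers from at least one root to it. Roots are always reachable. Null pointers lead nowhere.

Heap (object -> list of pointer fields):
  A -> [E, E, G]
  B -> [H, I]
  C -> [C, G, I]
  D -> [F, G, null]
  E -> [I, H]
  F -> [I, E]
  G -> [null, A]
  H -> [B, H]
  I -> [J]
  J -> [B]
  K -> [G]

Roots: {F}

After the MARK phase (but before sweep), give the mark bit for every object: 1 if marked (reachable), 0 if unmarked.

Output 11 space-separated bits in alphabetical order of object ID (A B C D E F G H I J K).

Answer: 0 1 0 0 1 1 0 1 1 1 0

Derivation:
Roots: F
Mark F: refs=I E, marked=F
Mark I: refs=J, marked=F I
Mark E: refs=I H, marked=E F I
Mark J: refs=B, marked=E F I J
Mark H: refs=B H, marked=E F H I J
Mark B: refs=H I, marked=B E F H I J
Unmarked (collected): A C D G K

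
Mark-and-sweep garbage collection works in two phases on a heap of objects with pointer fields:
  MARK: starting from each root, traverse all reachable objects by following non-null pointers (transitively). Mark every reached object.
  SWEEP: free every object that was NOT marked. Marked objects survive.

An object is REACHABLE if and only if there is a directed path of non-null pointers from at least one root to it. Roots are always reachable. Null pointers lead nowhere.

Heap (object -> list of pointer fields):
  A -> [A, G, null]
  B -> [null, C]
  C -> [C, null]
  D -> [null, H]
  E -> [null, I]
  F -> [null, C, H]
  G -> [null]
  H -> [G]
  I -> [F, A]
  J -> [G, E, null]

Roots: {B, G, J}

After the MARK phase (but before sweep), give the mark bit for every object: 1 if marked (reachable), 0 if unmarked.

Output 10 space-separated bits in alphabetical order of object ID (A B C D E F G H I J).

Roots: B G J
Mark B: refs=null C, marked=B
Mark G: refs=null, marked=B G
Mark J: refs=G E null, marked=B G J
Mark C: refs=C null, marked=B C G J
Mark E: refs=null I, marked=B C E G J
Mark I: refs=F A, marked=B C E G I J
Mark F: refs=null C H, marked=B C E F G I J
Mark A: refs=A G null, marked=A B C E F G I J
Mark H: refs=G, marked=A B C E F G H I J
Unmarked (collected): D

Answer: 1 1 1 0 1 1 1 1 1 1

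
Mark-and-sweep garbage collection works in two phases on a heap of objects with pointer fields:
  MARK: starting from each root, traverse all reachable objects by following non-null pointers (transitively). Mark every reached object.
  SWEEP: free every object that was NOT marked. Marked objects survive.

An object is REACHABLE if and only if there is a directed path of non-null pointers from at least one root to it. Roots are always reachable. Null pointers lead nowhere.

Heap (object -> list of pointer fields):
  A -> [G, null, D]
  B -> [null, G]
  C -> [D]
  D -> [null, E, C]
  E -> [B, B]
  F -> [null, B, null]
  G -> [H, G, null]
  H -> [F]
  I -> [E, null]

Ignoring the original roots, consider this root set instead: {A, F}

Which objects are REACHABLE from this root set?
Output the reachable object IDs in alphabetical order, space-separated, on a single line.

Roots: A F
Mark A: refs=G null D, marked=A
Mark F: refs=null B null, marked=A F
Mark G: refs=H G null, marked=A F G
Mark D: refs=null E C, marked=A D F G
Mark B: refs=null G, marked=A B D F G
Mark H: refs=F, marked=A B D F G H
Mark E: refs=B B, marked=A B D E F G H
Mark C: refs=D, marked=A B C D E F G H
Unmarked (collected): I

Answer: A B C D E F G H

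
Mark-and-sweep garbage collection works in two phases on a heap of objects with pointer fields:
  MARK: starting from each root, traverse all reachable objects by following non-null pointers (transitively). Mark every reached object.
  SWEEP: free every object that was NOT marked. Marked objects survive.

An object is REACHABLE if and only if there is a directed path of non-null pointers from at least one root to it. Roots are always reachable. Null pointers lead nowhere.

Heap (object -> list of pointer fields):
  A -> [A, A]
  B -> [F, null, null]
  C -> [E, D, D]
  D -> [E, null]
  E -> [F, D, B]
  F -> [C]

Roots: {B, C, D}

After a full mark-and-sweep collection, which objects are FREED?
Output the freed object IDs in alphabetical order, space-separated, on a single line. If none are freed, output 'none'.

Answer: A

Derivation:
Roots: B C D
Mark B: refs=F null null, marked=B
Mark C: refs=E D D, marked=B C
Mark D: refs=E null, marked=B C D
Mark F: refs=C, marked=B C D F
Mark E: refs=F D B, marked=B C D E F
Unmarked (collected): A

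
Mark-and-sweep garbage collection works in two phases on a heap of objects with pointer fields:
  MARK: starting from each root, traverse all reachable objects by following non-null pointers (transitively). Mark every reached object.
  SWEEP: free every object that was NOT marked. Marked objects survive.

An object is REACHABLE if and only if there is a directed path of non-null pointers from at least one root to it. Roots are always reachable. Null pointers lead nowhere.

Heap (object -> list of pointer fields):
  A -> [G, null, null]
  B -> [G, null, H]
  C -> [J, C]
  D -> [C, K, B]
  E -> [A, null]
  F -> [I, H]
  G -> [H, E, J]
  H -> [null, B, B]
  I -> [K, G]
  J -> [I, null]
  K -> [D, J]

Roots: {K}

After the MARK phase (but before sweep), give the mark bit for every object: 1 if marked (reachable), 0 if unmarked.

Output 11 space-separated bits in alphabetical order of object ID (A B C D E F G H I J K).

Answer: 1 1 1 1 1 0 1 1 1 1 1

Derivation:
Roots: K
Mark K: refs=D J, marked=K
Mark D: refs=C K B, marked=D K
Mark J: refs=I null, marked=D J K
Mark C: refs=J C, marked=C D J K
Mark B: refs=G null H, marked=B C D J K
Mark I: refs=K G, marked=B C D I J K
Mark G: refs=H E J, marked=B C D G I J K
Mark H: refs=null B B, marked=B C D G H I J K
Mark E: refs=A null, marked=B C D E G H I J K
Mark A: refs=G null null, marked=A B C D E G H I J K
Unmarked (collected): F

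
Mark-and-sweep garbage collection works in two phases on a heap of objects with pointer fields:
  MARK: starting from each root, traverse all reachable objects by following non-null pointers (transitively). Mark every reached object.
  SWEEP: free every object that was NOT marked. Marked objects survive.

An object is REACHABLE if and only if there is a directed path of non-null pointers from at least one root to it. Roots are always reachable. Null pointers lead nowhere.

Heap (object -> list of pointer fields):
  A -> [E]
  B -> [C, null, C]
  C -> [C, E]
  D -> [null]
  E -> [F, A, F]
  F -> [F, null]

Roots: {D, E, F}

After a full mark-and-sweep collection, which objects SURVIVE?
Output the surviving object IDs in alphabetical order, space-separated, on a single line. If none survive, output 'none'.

Roots: D E F
Mark D: refs=null, marked=D
Mark E: refs=F A F, marked=D E
Mark F: refs=F null, marked=D E F
Mark A: refs=E, marked=A D E F
Unmarked (collected): B C

Answer: A D E F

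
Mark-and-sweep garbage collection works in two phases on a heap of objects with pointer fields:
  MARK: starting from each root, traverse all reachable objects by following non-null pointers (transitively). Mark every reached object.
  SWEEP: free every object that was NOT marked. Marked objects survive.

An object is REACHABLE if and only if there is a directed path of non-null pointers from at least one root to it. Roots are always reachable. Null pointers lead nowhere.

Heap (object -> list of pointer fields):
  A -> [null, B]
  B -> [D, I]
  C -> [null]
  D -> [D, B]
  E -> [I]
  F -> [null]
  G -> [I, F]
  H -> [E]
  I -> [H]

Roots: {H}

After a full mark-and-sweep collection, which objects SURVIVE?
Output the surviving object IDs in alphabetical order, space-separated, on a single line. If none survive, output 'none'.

Roots: H
Mark H: refs=E, marked=H
Mark E: refs=I, marked=E H
Mark I: refs=H, marked=E H I
Unmarked (collected): A B C D F G

Answer: E H I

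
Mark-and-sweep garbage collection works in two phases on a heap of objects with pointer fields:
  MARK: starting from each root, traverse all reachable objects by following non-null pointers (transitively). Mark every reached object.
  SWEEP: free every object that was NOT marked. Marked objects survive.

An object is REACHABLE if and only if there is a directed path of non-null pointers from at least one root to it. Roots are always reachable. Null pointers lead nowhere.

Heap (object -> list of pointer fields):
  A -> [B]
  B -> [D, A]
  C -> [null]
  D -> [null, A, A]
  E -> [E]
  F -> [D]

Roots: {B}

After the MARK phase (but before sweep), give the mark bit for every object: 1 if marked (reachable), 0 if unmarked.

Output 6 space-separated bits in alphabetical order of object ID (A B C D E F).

Roots: B
Mark B: refs=D A, marked=B
Mark D: refs=null A A, marked=B D
Mark A: refs=B, marked=A B D
Unmarked (collected): C E F

Answer: 1 1 0 1 0 0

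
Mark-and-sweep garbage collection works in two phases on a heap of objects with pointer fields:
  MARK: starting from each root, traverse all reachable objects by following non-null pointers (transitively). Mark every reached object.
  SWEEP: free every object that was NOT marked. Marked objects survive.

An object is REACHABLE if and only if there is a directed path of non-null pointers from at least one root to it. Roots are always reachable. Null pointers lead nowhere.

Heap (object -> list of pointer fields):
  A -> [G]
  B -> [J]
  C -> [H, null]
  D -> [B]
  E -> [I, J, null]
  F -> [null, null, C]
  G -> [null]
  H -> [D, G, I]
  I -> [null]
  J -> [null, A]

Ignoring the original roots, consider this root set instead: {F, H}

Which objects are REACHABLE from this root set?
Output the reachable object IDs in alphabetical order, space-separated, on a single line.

Roots: F H
Mark F: refs=null null C, marked=F
Mark H: refs=D G I, marked=F H
Mark C: refs=H null, marked=C F H
Mark D: refs=B, marked=C D F H
Mark G: refs=null, marked=C D F G H
Mark I: refs=null, marked=C D F G H I
Mark B: refs=J, marked=B C D F G H I
Mark J: refs=null A, marked=B C D F G H I J
Mark A: refs=G, marked=A B C D F G H I J
Unmarked (collected): E

Answer: A B C D F G H I J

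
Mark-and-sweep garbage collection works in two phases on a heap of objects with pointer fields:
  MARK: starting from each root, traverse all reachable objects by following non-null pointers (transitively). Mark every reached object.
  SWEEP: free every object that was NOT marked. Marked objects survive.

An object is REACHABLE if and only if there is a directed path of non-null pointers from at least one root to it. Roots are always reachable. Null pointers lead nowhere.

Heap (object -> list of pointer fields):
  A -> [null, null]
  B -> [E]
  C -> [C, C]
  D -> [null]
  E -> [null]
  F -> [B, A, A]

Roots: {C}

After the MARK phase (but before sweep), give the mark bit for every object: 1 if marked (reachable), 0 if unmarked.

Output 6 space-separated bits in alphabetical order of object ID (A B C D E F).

Roots: C
Mark C: refs=C C, marked=C
Unmarked (collected): A B D E F

Answer: 0 0 1 0 0 0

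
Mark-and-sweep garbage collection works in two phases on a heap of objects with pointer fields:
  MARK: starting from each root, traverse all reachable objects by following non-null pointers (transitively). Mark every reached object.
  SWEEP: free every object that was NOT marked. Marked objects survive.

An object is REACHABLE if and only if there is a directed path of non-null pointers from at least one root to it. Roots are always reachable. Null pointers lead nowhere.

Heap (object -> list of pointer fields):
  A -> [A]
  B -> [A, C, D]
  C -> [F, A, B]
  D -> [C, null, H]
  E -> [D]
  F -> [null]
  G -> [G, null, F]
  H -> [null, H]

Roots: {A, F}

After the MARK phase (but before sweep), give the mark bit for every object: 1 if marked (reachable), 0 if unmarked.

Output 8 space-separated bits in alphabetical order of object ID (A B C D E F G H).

Roots: A F
Mark A: refs=A, marked=A
Mark F: refs=null, marked=A F
Unmarked (collected): B C D E G H

Answer: 1 0 0 0 0 1 0 0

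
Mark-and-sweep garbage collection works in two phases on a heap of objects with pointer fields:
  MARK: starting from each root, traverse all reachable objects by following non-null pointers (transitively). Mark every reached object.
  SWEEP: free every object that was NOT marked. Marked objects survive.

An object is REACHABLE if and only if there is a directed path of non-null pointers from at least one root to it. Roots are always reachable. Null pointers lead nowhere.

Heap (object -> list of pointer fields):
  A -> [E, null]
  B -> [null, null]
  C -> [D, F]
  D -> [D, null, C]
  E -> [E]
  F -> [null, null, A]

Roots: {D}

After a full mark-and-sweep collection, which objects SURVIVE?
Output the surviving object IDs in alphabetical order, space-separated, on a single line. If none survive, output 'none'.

Roots: D
Mark D: refs=D null C, marked=D
Mark C: refs=D F, marked=C D
Mark F: refs=null null A, marked=C D F
Mark A: refs=E null, marked=A C D F
Mark E: refs=E, marked=A C D E F
Unmarked (collected): B

Answer: A C D E F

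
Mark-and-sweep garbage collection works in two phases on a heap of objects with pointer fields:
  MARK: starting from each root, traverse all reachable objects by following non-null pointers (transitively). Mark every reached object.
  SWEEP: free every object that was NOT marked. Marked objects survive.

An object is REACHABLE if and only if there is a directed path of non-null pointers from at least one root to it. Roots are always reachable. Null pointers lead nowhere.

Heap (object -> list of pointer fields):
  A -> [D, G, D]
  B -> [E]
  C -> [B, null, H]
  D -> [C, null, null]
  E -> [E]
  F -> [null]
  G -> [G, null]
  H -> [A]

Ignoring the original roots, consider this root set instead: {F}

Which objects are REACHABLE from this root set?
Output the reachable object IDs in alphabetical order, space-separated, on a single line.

Roots: F
Mark F: refs=null, marked=F
Unmarked (collected): A B C D E G H

Answer: F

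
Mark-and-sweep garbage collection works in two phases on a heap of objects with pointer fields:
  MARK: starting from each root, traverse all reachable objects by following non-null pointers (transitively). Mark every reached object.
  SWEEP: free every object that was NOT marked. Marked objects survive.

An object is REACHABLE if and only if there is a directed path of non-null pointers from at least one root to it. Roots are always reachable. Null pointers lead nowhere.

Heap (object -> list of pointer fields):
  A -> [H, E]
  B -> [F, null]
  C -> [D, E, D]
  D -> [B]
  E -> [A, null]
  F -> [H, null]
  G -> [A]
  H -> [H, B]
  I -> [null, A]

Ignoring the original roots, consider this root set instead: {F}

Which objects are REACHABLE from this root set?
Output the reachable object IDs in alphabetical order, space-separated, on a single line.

Roots: F
Mark F: refs=H null, marked=F
Mark H: refs=H B, marked=F H
Mark B: refs=F null, marked=B F H
Unmarked (collected): A C D E G I

Answer: B F H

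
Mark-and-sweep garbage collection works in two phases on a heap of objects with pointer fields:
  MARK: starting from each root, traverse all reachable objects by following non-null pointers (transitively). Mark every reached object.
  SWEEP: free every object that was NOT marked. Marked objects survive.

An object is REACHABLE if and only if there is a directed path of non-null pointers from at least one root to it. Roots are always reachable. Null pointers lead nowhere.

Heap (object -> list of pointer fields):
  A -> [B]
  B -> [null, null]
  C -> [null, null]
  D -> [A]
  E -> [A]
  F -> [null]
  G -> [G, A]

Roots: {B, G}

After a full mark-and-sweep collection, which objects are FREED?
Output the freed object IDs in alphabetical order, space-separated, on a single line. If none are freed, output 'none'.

Answer: C D E F

Derivation:
Roots: B G
Mark B: refs=null null, marked=B
Mark G: refs=G A, marked=B G
Mark A: refs=B, marked=A B G
Unmarked (collected): C D E F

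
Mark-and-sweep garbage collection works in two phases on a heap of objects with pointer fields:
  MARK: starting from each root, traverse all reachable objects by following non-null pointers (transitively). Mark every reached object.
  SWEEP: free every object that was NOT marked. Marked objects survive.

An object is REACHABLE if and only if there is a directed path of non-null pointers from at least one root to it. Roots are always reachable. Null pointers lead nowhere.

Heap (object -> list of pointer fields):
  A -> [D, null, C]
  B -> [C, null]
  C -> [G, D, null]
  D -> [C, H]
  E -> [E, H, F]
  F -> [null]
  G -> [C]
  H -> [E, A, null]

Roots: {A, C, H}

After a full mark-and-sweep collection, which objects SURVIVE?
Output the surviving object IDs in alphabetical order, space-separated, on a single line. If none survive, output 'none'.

Answer: A C D E F G H

Derivation:
Roots: A C H
Mark A: refs=D null C, marked=A
Mark C: refs=G D null, marked=A C
Mark H: refs=E A null, marked=A C H
Mark D: refs=C H, marked=A C D H
Mark G: refs=C, marked=A C D G H
Mark E: refs=E H F, marked=A C D E G H
Mark F: refs=null, marked=A C D E F G H
Unmarked (collected): B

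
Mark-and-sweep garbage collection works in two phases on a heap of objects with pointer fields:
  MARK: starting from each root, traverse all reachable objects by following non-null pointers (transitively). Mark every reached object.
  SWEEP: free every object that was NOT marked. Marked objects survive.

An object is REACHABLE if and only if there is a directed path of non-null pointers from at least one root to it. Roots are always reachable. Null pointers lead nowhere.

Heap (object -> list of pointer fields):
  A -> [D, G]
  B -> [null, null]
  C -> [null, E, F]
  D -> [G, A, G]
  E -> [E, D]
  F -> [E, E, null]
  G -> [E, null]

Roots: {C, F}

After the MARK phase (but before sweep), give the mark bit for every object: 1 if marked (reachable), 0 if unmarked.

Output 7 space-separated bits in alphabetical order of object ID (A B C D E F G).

Answer: 1 0 1 1 1 1 1

Derivation:
Roots: C F
Mark C: refs=null E F, marked=C
Mark F: refs=E E null, marked=C F
Mark E: refs=E D, marked=C E F
Mark D: refs=G A G, marked=C D E F
Mark G: refs=E null, marked=C D E F G
Mark A: refs=D G, marked=A C D E F G
Unmarked (collected): B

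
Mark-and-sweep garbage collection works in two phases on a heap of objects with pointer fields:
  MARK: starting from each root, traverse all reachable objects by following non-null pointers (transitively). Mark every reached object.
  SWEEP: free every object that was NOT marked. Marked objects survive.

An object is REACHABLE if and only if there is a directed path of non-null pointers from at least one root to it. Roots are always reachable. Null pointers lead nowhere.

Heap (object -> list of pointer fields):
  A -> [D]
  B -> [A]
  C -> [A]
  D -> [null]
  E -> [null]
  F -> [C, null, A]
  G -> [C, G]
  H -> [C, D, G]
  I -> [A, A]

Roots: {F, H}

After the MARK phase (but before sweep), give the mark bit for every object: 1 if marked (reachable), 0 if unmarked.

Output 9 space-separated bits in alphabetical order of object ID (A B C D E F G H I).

Answer: 1 0 1 1 0 1 1 1 0

Derivation:
Roots: F H
Mark F: refs=C null A, marked=F
Mark H: refs=C D G, marked=F H
Mark C: refs=A, marked=C F H
Mark A: refs=D, marked=A C F H
Mark D: refs=null, marked=A C D F H
Mark G: refs=C G, marked=A C D F G H
Unmarked (collected): B E I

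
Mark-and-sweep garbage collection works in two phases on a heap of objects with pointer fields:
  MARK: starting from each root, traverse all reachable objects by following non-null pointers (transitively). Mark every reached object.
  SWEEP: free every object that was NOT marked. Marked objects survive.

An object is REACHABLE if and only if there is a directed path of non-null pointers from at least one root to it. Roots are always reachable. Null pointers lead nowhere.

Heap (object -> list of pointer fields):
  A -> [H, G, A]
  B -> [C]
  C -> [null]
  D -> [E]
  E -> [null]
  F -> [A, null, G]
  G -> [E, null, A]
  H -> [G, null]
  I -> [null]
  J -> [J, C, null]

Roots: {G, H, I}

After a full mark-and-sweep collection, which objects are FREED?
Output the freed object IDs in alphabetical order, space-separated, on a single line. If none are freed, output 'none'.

Roots: G H I
Mark G: refs=E null A, marked=G
Mark H: refs=G null, marked=G H
Mark I: refs=null, marked=G H I
Mark E: refs=null, marked=E G H I
Mark A: refs=H G A, marked=A E G H I
Unmarked (collected): B C D F J

Answer: B C D F J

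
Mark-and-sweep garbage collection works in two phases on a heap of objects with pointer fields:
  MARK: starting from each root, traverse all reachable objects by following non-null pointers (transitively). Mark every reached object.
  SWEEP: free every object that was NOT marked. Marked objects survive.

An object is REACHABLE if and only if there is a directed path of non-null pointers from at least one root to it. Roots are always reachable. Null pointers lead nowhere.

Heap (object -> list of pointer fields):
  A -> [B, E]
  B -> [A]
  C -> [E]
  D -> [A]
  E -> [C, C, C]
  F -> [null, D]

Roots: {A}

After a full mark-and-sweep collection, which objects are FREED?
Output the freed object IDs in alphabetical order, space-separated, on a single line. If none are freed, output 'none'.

Answer: D F

Derivation:
Roots: A
Mark A: refs=B E, marked=A
Mark B: refs=A, marked=A B
Mark E: refs=C C C, marked=A B E
Mark C: refs=E, marked=A B C E
Unmarked (collected): D F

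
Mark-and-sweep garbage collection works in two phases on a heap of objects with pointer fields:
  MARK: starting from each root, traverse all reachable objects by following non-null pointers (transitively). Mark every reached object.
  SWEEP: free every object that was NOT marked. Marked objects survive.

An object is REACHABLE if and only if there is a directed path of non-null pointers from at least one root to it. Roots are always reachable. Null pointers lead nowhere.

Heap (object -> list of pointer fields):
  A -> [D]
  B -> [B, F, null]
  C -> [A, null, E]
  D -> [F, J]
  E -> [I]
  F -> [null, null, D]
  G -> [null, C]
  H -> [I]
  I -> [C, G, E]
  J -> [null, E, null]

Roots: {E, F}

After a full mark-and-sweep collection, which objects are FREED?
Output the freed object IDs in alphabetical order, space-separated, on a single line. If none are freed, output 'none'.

Answer: B H

Derivation:
Roots: E F
Mark E: refs=I, marked=E
Mark F: refs=null null D, marked=E F
Mark I: refs=C G E, marked=E F I
Mark D: refs=F J, marked=D E F I
Mark C: refs=A null E, marked=C D E F I
Mark G: refs=null C, marked=C D E F G I
Mark J: refs=null E null, marked=C D E F G I J
Mark A: refs=D, marked=A C D E F G I J
Unmarked (collected): B H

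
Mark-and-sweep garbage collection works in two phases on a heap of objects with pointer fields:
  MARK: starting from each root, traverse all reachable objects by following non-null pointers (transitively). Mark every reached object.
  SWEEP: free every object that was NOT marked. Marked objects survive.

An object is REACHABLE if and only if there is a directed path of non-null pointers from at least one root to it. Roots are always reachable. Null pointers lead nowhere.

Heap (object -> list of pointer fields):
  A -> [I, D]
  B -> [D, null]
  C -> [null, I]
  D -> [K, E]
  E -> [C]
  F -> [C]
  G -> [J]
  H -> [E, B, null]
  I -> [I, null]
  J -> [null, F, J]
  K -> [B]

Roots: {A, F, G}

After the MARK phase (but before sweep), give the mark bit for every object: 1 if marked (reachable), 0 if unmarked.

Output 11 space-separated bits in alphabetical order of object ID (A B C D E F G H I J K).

Answer: 1 1 1 1 1 1 1 0 1 1 1

Derivation:
Roots: A F G
Mark A: refs=I D, marked=A
Mark F: refs=C, marked=A F
Mark G: refs=J, marked=A F G
Mark I: refs=I null, marked=A F G I
Mark D: refs=K E, marked=A D F G I
Mark C: refs=null I, marked=A C D F G I
Mark J: refs=null F J, marked=A C D F G I J
Mark K: refs=B, marked=A C D F G I J K
Mark E: refs=C, marked=A C D E F G I J K
Mark B: refs=D null, marked=A B C D E F G I J K
Unmarked (collected): H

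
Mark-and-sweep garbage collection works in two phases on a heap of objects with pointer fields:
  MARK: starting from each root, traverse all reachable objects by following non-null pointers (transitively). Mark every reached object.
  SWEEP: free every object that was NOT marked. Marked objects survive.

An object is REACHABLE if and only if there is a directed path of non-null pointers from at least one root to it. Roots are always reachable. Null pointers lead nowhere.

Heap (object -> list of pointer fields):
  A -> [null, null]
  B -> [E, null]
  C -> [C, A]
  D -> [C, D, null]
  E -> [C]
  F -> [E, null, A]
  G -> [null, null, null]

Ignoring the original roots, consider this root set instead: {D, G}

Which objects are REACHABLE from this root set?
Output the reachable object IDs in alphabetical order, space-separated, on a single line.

Roots: D G
Mark D: refs=C D null, marked=D
Mark G: refs=null null null, marked=D G
Mark C: refs=C A, marked=C D G
Mark A: refs=null null, marked=A C D G
Unmarked (collected): B E F

Answer: A C D G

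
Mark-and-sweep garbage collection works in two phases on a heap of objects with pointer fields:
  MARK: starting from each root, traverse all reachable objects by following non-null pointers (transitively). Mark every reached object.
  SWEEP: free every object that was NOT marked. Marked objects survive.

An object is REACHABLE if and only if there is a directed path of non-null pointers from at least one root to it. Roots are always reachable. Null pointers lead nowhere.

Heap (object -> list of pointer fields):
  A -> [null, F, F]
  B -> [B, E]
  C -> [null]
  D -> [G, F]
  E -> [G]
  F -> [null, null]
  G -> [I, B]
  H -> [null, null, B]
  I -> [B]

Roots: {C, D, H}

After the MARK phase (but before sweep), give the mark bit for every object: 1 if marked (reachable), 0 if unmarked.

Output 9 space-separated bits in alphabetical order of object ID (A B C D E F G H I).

Answer: 0 1 1 1 1 1 1 1 1

Derivation:
Roots: C D H
Mark C: refs=null, marked=C
Mark D: refs=G F, marked=C D
Mark H: refs=null null B, marked=C D H
Mark G: refs=I B, marked=C D G H
Mark F: refs=null null, marked=C D F G H
Mark B: refs=B E, marked=B C D F G H
Mark I: refs=B, marked=B C D F G H I
Mark E: refs=G, marked=B C D E F G H I
Unmarked (collected): A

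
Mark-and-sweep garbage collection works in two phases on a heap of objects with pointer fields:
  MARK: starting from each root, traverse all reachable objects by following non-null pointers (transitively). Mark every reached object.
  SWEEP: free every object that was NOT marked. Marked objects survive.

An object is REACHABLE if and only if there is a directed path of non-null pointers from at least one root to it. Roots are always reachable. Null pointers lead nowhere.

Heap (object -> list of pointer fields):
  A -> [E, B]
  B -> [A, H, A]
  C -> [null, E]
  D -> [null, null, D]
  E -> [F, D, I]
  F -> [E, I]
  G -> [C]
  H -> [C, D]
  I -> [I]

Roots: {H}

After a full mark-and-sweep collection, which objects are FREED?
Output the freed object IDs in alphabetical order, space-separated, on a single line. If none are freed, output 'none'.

Roots: H
Mark H: refs=C D, marked=H
Mark C: refs=null E, marked=C H
Mark D: refs=null null D, marked=C D H
Mark E: refs=F D I, marked=C D E H
Mark F: refs=E I, marked=C D E F H
Mark I: refs=I, marked=C D E F H I
Unmarked (collected): A B G

Answer: A B G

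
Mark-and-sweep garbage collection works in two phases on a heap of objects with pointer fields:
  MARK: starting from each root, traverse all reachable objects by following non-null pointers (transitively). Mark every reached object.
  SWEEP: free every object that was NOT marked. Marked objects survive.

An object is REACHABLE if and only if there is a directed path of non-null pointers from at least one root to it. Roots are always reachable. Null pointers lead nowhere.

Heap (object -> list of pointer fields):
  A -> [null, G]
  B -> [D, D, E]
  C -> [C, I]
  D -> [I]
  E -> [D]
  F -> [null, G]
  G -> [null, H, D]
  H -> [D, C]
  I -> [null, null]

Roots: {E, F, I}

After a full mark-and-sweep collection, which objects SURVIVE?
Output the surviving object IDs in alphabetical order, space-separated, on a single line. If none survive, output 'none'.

Answer: C D E F G H I

Derivation:
Roots: E F I
Mark E: refs=D, marked=E
Mark F: refs=null G, marked=E F
Mark I: refs=null null, marked=E F I
Mark D: refs=I, marked=D E F I
Mark G: refs=null H D, marked=D E F G I
Mark H: refs=D C, marked=D E F G H I
Mark C: refs=C I, marked=C D E F G H I
Unmarked (collected): A B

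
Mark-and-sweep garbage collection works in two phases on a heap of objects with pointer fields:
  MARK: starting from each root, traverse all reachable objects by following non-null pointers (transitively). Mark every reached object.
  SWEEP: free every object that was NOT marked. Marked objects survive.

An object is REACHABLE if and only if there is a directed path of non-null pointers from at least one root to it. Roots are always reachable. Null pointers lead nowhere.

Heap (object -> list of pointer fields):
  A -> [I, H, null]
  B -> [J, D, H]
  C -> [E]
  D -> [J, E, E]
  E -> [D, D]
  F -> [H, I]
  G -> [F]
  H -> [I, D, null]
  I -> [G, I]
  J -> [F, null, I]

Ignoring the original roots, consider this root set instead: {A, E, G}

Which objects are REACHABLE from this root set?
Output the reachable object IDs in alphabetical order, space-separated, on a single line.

Roots: A E G
Mark A: refs=I H null, marked=A
Mark E: refs=D D, marked=A E
Mark G: refs=F, marked=A E G
Mark I: refs=G I, marked=A E G I
Mark H: refs=I D null, marked=A E G H I
Mark D: refs=J E E, marked=A D E G H I
Mark F: refs=H I, marked=A D E F G H I
Mark J: refs=F null I, marked=A D E F G H I J
Unmarked (collected): B C

Answer: A D E F G H I J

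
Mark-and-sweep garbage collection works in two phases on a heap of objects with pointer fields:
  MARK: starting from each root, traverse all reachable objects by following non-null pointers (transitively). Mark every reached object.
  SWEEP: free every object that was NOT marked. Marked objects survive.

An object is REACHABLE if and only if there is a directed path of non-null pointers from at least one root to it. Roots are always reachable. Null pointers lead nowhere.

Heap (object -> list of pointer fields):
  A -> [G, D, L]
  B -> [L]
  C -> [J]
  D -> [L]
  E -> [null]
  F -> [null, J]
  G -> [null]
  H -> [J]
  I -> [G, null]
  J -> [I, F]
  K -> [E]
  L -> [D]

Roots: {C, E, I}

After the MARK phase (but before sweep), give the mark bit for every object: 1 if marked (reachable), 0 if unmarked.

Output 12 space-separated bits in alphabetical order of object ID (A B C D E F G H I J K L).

Answer: 0 0 1 0 1 1 1 0 1 1 0 0

Derivation:
Roots: C E I
Mark C: refs=J, marked=C
Mark E: refs=null, marked=C E
Mark I: refs=G null, marked=C E I
Mark J: refs=I F, marked=C E I J
Mark G: refs=null, marked=C E G I J
Mark F: refs=null J, marked=C E F G I J
Unmarked (collected): A B D H K L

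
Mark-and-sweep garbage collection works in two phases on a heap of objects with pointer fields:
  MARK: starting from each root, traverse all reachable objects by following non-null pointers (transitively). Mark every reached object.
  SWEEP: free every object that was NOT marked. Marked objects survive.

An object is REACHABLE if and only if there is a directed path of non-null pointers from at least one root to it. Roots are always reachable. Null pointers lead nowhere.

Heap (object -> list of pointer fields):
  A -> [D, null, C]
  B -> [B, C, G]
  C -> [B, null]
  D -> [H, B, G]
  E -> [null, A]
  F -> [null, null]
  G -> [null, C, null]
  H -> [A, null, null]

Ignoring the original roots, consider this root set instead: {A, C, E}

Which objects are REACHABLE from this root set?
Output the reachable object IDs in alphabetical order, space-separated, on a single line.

Answer: A B C D E G H

Derivation:
Roots: A C E
Mark A: refs=D null C, marked=A
Mark C: refs=B null, marked=A C
Mark E: refs=null A, marked=A C E
Mark D: refs=H B G, marked=A C D E
Mark B: refs=B C G, marked=A B C D E
Mark H: refs=A null null, marked=A B C D E H
Mark G: refs=null C null, marked=A B C D E G H
Unmarked (collected): F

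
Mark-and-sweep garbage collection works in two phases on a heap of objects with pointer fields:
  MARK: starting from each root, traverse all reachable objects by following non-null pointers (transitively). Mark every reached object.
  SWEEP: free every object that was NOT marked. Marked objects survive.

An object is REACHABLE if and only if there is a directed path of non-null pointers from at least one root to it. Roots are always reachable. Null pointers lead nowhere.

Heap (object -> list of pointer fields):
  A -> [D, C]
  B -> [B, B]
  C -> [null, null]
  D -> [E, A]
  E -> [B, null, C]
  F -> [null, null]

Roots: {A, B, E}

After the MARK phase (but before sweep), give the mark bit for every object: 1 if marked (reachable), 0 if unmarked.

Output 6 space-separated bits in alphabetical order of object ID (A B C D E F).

Answer: 1 1 1 1 1 0

Derivation:
Roots: A B E
Mark A: refs=D C, marked=A
Mark B: refs=B B, marked=A B
Mark E: refs=B null C, marked=A B E
Mark D: refs=E A, marked=A B D E
Mark C: refs=null null, marked=A B C D E
Unmarked (collected): F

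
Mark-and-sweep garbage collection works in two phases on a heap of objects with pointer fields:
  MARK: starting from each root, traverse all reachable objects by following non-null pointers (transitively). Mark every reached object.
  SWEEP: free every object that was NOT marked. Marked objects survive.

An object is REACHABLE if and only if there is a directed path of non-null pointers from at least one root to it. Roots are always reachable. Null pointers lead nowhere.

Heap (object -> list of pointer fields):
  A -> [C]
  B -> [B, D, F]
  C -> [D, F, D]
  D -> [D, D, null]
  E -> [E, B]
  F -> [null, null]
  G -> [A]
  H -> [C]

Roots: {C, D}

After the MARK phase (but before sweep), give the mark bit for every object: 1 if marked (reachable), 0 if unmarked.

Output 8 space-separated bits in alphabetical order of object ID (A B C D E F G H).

Answer: 0 0 1 1 0 1 0 0

Derivation:
Roots: C D
Mark C: refs=D F D, marked=C
Mark D: refs=D D null, marked=C D
Mark F: refs=null null, marked=C D F
Unmarked (collected): A B E G H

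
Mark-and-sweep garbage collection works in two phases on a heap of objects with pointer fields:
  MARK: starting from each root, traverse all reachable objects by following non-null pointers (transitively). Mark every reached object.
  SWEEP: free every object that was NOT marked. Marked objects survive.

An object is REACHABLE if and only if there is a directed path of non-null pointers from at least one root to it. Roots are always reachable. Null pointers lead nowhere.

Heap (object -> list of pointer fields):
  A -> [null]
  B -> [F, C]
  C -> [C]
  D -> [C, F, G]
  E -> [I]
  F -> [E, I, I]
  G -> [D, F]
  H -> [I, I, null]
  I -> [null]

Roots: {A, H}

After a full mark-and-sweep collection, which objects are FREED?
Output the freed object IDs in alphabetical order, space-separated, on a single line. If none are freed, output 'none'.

Answer: B C D E F G

Derivation:
Roots: A H
Mark A: refs=null, marked=A
Mark H: refs=I I null, marked=A H
Mark I: refs=null, marked=A H I
Unmarked (collected): B C D E F G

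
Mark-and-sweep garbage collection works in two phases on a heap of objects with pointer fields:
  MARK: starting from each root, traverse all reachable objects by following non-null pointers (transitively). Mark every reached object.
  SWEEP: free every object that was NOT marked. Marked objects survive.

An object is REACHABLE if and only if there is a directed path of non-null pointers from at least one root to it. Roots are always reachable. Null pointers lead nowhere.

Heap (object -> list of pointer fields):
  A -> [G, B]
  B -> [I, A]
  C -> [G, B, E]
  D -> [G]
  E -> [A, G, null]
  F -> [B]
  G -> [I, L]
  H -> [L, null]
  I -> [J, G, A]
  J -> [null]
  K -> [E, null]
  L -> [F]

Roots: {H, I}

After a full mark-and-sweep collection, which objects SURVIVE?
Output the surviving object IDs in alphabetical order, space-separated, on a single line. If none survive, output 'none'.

Roots: H I
Mark H: refs=L null, marked=H
Mark I: refs=J G A, marked=H I
Mark L: refs=F, marked=H I L
Mark J: refs=null, marked=H I J L
Mark G: refs=I L, marked=G H I J L
Mark A: refs=G B, marked=A G H I J L
Mark F: refs=B, marked=A F G H I J L
Mark B: refs=I A, marked=A B F G H I J L
Unmarked (collected): C D E K

Answer: A B F G H I J L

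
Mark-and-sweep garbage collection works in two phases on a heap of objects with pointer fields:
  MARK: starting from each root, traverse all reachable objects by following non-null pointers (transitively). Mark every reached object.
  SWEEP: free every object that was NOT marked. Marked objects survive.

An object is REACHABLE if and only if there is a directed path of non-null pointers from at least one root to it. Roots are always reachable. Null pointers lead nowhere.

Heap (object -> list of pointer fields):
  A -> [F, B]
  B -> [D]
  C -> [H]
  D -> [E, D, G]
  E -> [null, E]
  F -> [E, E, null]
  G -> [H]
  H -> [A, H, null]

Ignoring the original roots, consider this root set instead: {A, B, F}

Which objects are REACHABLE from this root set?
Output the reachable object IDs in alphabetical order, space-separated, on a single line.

Roots: A B F
Mark A: refs=F B, marked=A
Mark B: refs=D, marked=A B
Mark F: refs=E E null, marked=A B F
Mark D: refs=E D G, marked=A B D F
Mark E: refs=null E, marked=A B D E F
Mark G: refs=H, marked=A B D E F G
Mark H: refs=A H null, marked=A B D E F G H
Unmarked (collected): C

Answer: A B D E F G H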